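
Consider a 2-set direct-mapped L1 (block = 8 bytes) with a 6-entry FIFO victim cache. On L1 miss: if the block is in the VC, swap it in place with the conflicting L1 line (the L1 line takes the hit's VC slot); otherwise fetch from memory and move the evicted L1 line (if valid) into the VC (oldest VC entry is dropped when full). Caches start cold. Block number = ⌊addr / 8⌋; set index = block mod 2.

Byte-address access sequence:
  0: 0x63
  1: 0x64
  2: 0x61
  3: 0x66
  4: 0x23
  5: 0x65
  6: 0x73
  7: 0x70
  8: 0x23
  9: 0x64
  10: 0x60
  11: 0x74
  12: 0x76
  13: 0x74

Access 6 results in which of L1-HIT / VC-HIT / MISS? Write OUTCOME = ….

0: 0x63 (blk 12, set 0) → MISS  vc=[]
1: 0x64 (blk 12, set 0) → L1-HIT  vc=[]
2: 0x61 (blk 12, set 0) → L1-HIT  vc=[]
3: 0x66 (blk 12, set 0) → L1-HIT  vc=[]
4: 0x23 (blk 4, set 0) → MISS  vc=[12]
5: 0x65 (blk 12, set 0) → VC-HIT  vc=[4]
6: 0x73 (blk 14, set 0) → MISS  vc=[4, 12]
7: 0x70 (blk 14, set 0) → L1-HIT  vc=[4, 12]
8: 0x23 (blk 4, set 0) → VC-HIT  vc=[14, 12]
9: 0x64 (blk 12, set 0) → VC-HIT  vc=[14, 4]
10: 0x60 (blk 12, set 0) → L1-HIT  vc=[14, 4]
11: 0x74 (blk 14, set 0) → VC-HIT  vc=[12, 4]
12: 0x76 (blk 14, set 0) → L1-HIT  vc=[12, 4]
13: 0x74 (blk 14, set 0) → L1-HIT  vc=[12, 4]

OUTCOME = MISS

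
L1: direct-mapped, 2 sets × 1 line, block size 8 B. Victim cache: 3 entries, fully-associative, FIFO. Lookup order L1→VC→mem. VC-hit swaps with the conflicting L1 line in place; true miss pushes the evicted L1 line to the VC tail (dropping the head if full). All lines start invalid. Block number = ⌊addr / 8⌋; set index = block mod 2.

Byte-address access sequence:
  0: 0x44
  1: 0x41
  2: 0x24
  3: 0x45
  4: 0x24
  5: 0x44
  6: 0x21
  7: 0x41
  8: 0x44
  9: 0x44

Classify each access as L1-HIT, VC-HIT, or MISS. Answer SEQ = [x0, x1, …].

0: 0x44 (blk 8, set 0) → MISS  vc=[]
1: 0x41 (blk 8, set 0) → L1-HIT  vc=[]
2: 0x24 (blk 4, set 0) → MISS  vc=[8]
3: 0x45 (blk 8, set 0) → VC-HIT  vc=[4]
4: 0x24 (blk 4, set 0) → VC-HIT  vc=[8]
5: 0x44 (blk 8, set 0) → VC-HIT  vc=[4]
6: 0x21 (blk 4, set 0) → VC-HIT  vc=[8]
7: 0x41 (blk 8, set 0) → VC-HIT  vc=[4]
8: 0x44 (blk 8, set 0) → L1-HIT  vc=[4]
9: 0x44 (blk 8, set 0) → L1-HIT  vc=[4]

SEQ = [MISS, L1-HIT, MISS, VC-HIT, VC-HIT, VC-HIT, VC-HIT, VC-HIT, L1-HIT, L1-HIT]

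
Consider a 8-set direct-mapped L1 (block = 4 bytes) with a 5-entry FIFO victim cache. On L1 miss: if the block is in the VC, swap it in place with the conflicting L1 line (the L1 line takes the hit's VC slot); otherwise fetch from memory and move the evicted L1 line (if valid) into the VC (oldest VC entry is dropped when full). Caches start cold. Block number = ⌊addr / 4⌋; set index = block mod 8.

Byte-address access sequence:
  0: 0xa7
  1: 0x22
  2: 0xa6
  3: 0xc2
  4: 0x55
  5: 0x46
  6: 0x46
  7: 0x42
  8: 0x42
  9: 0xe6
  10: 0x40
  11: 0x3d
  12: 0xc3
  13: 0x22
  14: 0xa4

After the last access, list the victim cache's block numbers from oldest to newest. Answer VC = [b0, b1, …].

0: 0xa7 (blk 41, set 1) → MISS  vc=[]
1: 0x22 (blk 8, set 0) → MISS  vc=[]
2: 0xa6 (blk 41, set 1) → L1-HIT  vc=[]
3: 0xc2 (blk 48, set 0) → MISS  vc=[8]
4: 0x55 (blk 21, set 5) → MISS  vc=[8]
5: 0x46 (blk 17, set 1) → MISS  vc=[8, 41]
6: 0x46 (blk 17, set 1) → L1-HIT  vc=[8, 41]
7: 0x42 (blk 16, set 0) → MISS  vc=[8, 41, 48]
8: 0x42 (blk 16, set 0) → L1-HIT  vc=[8, 41, 48]
9: 0xe6 (blk 57, set 1) → MISS  vc=[8, 41, 48, 17]
10: 0x40 (blk 16, set 0) → L1-HIT  vc=[8, 41, 48, 17]
11: 0x3d (blk 15, set 7) → MISS  vc=[8, 41, 48, 17]
12: 0xc3 (blk 48, set 0) → VC-HIT  vc=[8, 41, 16, 17]
13: 0x22 (blk 8, set 0) → VC-HIT  vc=[48, 41, 16, 17]
14: 0xa4 (blk 41, set 1) → VC-HIT  vc=[48, 57, 16, 17]

VC = [48, 57, 16, 17]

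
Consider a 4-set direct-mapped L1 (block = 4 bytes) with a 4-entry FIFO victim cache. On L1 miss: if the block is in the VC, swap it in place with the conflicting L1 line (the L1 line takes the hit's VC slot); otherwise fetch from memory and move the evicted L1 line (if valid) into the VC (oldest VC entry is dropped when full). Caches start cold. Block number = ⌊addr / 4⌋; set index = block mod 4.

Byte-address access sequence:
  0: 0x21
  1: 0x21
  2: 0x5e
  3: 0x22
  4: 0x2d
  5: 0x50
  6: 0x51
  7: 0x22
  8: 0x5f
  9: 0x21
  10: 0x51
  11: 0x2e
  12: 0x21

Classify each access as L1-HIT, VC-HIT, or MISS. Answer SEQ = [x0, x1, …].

  [0] addr=0x21 blk=8 s=0: MISS | VC []
  [1] addr=0x21 blk=8 s=0: L1-HIT | VC []
  [2] addr=0x5e blk=23 s=3: MISS | VC []
  [3] addr=0x22 blk=8 s=0: L1-HIT | VC []
  [4] addr=0x2d blk=11 s=3: MISS | VC [23]
  [5] addr=0x50 blk=20 s=0: MISS | VC [23, 8]
  [6] addr=0x51 blk=20 s=0: L1-HIT | VC [23, 8]
  [7] addr=0x22 blk=8 s=0: VC-HIT | VC [23, 20]
  [8] addr=0x5f blk=23 s=3: VC-HIT | VC [11, 20]
  [9] addr=0x21 blk=8 s=0: L1-HIT | VC [11, 20]
  [10] addr=0x51 blk=20 s=0: VC-HIT | VC [11, 8]
  [11] addr=0x2e blk=11 s=3: VC-HIT | VC [23, 8]
  [12] addr=0x21 blk=8 s=0: VC-HIT | VC [23, 20]

SEQ = [MISS, L1-HIT, MISS, L1-HIT, MISS, MISS, L1-HIT, VC-HIT, VC-HIT, L1-HIT, VC-HIT, VC-HIT, VC-HIT]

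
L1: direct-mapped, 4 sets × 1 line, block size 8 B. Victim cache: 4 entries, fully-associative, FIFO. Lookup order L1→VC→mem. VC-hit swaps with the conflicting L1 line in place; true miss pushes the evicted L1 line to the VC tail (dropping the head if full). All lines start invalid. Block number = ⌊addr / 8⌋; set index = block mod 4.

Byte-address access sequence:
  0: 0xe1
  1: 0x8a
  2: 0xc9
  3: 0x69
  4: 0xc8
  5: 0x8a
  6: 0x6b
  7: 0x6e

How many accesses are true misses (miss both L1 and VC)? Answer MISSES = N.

MISSES = 4

0: 0xe1 (blk 28, set 0) → MISS  vc=[]
1: 0x8a (blk 17, set 1) → MISS  vc=[]
2: 0xc9 (blk 25, set 1) → MISS  vc=[17]
3: 0x69 (blk 13, set 1) → MISS  vc=[17, 25]
4: 0xc8 (blk 25, set 1) → VC-HIT  vc=[17, 13]
5: 0x8a (blk 17, set 1) → VC-HIT  vc=[25, 13]
6: 0x6b (blk 13, set 1) → VC-HIT  vc=[25, 17]
7: 0x6e (blk 13, set 1) → L1-HIT  vc=[25, 17]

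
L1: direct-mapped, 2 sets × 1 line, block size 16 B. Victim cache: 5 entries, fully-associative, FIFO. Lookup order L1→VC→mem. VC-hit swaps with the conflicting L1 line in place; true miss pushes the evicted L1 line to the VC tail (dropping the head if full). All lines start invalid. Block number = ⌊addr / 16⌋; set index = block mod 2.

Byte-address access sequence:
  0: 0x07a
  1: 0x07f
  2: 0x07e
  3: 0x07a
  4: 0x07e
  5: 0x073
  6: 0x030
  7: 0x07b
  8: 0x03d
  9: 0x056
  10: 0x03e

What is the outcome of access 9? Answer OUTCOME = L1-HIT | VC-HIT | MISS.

OUTCOME = MISS

#0 0x7a→b7/s1 MISS; vc=[]
#1 0x7f→b7/s1 L1-HIT; vc=[]
#2 0x7e→b7/s1 L1-HIT; vc=[]
#3 0x7a→b7/s1 L1-HIT; vc=[]
#4 0x7e→b7/s1 L1-HIT; vc=[]
#5 0x73→b7/s1 L1-HIT; vc=[]
#6 0x30→b3/s1 MISS; vc=[7]
#7 0x7b→b7/s1 VC-HIT; vc=[3]
#8 0x3d→b3/s1 VC-HIT; vc=[7]
#9 0x56→b5/s1 MISS; vc=[7,3]
#10 0x3e→b3/s1 VC-HIT; vc=[7,5]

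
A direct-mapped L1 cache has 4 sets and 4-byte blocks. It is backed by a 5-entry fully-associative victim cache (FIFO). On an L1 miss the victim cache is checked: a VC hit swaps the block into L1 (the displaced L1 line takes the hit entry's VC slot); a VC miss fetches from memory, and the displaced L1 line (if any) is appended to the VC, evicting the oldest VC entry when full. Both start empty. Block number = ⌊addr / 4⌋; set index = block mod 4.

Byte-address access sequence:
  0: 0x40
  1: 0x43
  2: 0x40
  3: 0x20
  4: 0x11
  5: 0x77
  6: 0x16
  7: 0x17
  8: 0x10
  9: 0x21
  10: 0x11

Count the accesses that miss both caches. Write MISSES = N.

MISSES = 5

#0 0x40→b16/s0 MISS; vc=[]
#1 0x43→b16/s0 L1-HIT; vc=[]
#2 0x40→b16/s0 L1-HIT; vc=[]
#3 0x20→b8/s0 MISS; vc=[16]
#4 0x11→b4/s0 MISS; vc=[16,8]
#5 0x77→b29/s1 MISS; vc=[16,8]
#6 0x16→b5/s1 MISS; vc=[16,8,29]
#7 0x17→b5/s1 L1-HIT; vc=[16,8,29]
#8 0x10→b4/s0 L1-HIT; vc=[16,8,29]
#9 0x21→b8/s0 VC-HIT; vc=[16,4,29]
#10 0x11→b4/s0 VC-HIT; vc=[16,8,29]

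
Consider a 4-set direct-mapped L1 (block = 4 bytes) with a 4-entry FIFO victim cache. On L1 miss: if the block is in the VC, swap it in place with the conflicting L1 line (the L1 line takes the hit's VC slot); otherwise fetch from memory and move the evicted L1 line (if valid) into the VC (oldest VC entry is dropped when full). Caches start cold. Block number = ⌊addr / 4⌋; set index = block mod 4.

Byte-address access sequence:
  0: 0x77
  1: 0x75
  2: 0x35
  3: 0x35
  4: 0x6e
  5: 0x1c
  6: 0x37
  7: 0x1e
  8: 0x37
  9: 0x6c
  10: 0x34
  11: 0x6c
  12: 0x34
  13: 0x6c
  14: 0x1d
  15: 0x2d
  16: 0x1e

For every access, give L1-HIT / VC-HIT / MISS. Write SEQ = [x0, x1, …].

SEQ = [MISS, L1-HIT, MISS, L1-HIT, MISS, MISS, L1-HIT, L1-HIT, L1-HIT, VC-HIT, L1-HIT, L1-HIT, L1-HIT, L1-HIT, VC-HIT, MISS, VC-HIT]

0: 0x77 (blk 29, set 1) → MISS  vc=[]
1: 0x75 (blk 29, set 1) → L1-HIT  vc=[]
2: 0x35 (blk 13, set 1) → MISS  vc=[29]
3: 0x35 (blk 13, set 1) → L1-HIT  vc=[29]
4: 0x6e (blk 27, set 3) → MISS  vc=[29]
5: 0x1c (blk 7, set 3) → MISS  vc=[29, 27]
6: 0x37 (blk 13, set 1) → L1-HIT  vc=[29, 27]
7: 0x1e (blk 7, set 3) → L1-HIT  vc=[29, 27]
8: 0x37 (blk 13, set 1) → L1-HIT  vc=[29, 27]
9: 0x6c (blk 27, set 3) → VC-HIT  vc=[29, 7]
10: 0x34 (blk 13, set 1) → L1-HIT  vc=[29, 7]
11: 0x6c (blk 27, set 3) → L1-HIT  vc=[29, 7]
12: 0x34 (blk 13, set 1) → L1-HIT  vc=[29, 7]
13: 0x6c (blk 27, set 3) → L1-HIT  vc=[29, 7]
14: 0x1d (blk 7, set 3) → VC-HIT  vc=[29, 27]
15: 0x2d (blk 11, set 3) → MISS  vc=[29, 27, 7]
16: 0x1e (blk 7, set 3) → VC-HIT  vc=[29, 27, 11]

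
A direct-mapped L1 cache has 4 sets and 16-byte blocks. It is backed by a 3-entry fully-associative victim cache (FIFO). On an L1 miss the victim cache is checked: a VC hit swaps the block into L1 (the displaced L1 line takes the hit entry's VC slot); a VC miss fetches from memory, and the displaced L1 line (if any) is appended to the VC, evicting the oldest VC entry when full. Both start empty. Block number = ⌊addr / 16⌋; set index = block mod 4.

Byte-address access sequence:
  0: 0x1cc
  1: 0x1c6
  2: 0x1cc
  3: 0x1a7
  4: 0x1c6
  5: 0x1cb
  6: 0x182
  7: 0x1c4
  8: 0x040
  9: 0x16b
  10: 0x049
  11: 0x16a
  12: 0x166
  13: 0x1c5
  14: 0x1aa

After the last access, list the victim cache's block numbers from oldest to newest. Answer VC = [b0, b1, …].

0: 0x1cc (blk 28, set 0) → MISS  vc=[]
1: 0x1c6 (blk 28, set 0) → L1-HIT  vc=[]
2: 0x1cc (blk 28, set 0) → L1-HIT  vc=[]
3: 0x1a7 (blk 26, set 2) → MISS  vc=[]
4: 0x1c6 (blk 28, set 0) → L1-HIT  vc=[]
5: 0x1cb (blk 28, set 0) → L1-HIT  vc=[]
6: 0x182 (blk 24, set 0) → MISS  vc=[28]
7: 0x1c4 (blk 28, set 0) → VC-HIT  vc=[24]
8: 0x40 (blk 4, set 0) → MISS  vc=[24, 28]
9: 0x16b (blk 22, set 2) → MISS  vc=[24, 28, 26]
10: 0x49 (blk 4, set 0) → L1-HIT  vc=[24, 28, 26]
11: 0x16a (blk 22, set 2) → L1-HIT  vc=[24, 28, 26]
12: 0x166 (blk 22, set 2) → L1-HIT  vc=[24, 28, 26]
13: 0x1c5 (blk 28, set 0) → VC-HIT  vc=[24, 4, 26]
14: 0x1aa (blk 26, set 2) → VC-HIT  vc=[24, 4, 22]

VC = [24, 4, 22]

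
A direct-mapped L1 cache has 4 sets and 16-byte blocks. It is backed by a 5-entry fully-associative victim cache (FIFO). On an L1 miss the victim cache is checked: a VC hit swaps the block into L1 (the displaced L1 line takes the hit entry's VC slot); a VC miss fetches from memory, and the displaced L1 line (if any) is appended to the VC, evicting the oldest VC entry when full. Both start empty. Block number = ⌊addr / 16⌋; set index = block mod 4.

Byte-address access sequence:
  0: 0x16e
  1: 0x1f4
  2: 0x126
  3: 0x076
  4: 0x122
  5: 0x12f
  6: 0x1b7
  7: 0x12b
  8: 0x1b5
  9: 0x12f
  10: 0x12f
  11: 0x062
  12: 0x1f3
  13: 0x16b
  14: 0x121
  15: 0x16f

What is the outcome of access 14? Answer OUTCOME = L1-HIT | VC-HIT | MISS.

OUTCOME = VC-HIT

0: 0x16e (blk 22, set 2) → MISS  vc=[]
1: 0x1f4 (blk 31, set 3) → MISS  vc=[]
2: 0x126 (blk 18, set 2) → MISS  vc=[22]
3: 0x76 (blk 7, set 3) → MISS  vc=[22, 31]
4: 0x122 (blk 18, set 2) → L1-HIT  vc=[22, 31]
5: 0x12f (blk 18, set 2) → L1-HIT  vc=[22, 31]
6: 0x1b7 (blk 27, set 3) → MISS  vc=[22, 31, 7]
7: 0x12b (blk 18, set 2) → L1-HIT  vc=[22, 31, 7]
8: 0x1b5 (blk 27, set 3) → L1-HIT  vc=[22, 31, 7]
9: 0x12f (blk 18, set 2) → L1-HIT  vc=[22, 31, 7]
10: 0x12f (blk 18, set 2) → L1-HIT  vc=[22, 31, 7]
11: 0x62 (blk 6, set 2) → MISS  vc=[22, 31, 7, 18]
12: 0x1f3 (blk 31, set 3) → VC-HIT  vc=[22, 27, 7, 18]
13: 0x16b (blk 22, set 2) → VC-HIT  vc=[6, 27, 7, 18]
14: 0x121 (blk 18, set 2) → VC-HIT  vc=[6, 27, 7, 22]
15: 0x16f (blk 22, set 2) → VC-HIT  vc=[6, 27, 7, 18]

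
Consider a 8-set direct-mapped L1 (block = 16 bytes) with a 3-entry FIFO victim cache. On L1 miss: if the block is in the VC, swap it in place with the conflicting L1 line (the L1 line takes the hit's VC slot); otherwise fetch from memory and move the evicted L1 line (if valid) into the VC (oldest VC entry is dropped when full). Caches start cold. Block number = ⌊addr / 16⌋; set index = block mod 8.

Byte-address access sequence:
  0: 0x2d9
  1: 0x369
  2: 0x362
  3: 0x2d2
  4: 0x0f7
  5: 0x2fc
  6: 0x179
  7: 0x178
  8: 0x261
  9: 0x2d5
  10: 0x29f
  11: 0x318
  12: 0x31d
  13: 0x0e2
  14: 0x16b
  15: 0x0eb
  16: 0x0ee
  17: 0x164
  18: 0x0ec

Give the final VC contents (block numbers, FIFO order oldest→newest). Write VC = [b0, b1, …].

#0 0x2d9→b45/s5 MISS; vc=[]
#1 0x369→b54/s6 MISS; vc=[]
#2 0x362→b54/s6 L1-HIT; vc=[]
#3 0x2d2→b45/s5 L1-HIT; vc=[]
#4 0xf7→b15/s7 MISS; vc=[]
#5 0x2fc→b47/s7 MISS; vc=[15]
#6 0x179→b23/s7 MISS; vc=[15,47]
#7 0x178→b23/s7 L1-HIT; vc=[15,47]
#8 0x261→b38/s6 MISS; vc=[15,47,54]
#9 0x2d5→b45/s5 L1-HIT; vc=[15,47,54]
#10 0x29f→b41/s1 MISS; vc=[15,47,54]
#11 0x318→b49/s1 MISS; vc=[47,54,41]
#12 0x31d→b49/s1 L1-HIT; vc=[47,54,41]
#13 0xe2→b14/s6 MISS; vc=[54,41,38]
#14 0x16b→b22/s6 MISS; vc=[41,38,14]
#15 0xeb→b14/s6 VC-HIT; vc=[41,38,22]
#16 0xee→b14/s6 L1-HIT; vc=[41,38,22]
#17 0x164→b22/s6 VC-HIT; vc=[41,38,14]
#18 0xec→b14/s6 VC-HIT; vc=[41,38,22]

VC = [41, 38, 22]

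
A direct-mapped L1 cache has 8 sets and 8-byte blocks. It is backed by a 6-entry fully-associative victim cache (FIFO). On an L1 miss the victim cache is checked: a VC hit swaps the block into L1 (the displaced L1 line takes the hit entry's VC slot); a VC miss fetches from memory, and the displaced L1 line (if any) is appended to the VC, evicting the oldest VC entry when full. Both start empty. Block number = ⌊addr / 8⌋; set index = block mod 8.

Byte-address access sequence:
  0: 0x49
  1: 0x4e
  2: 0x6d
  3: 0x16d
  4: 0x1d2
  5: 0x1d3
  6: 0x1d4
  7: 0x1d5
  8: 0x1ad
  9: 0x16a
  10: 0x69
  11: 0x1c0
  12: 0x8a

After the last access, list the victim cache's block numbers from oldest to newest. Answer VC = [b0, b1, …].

#0 0x49→b9/s1 MISS; vc=[]
#1 0x4e→b9/s1 L1-HIT; vc=[]
#2 0x6d→b13/s5 MISS; vc=[]
#3 0x16d→b45/s5 MISS; vc=[13]
#4 0x1d2→b58/s2 MISS; vc=[13]
#5 0x1d3→b58/s2 L1-HIT; vc=[13]
#6 0x1d4→b58/s2 L1-HIT; vc=[13]
#7 0x1d5→b58/s2 L1-HIT; vc=[13]
#8 0x1ad→b53/s5 MISS; vc=[13,45]
#9 0x16a→b45/s5 VC-HIT; vc=[13,53]
#10 0x69→b13/s5 VC-HIT; vc=[45,53]
#11 0x1c0→b56/s0 MISS; vc=[45,53]
#12 0x8a→b17/s1 MISS; vc=[45,53,9]

VC = [45, 53, 9]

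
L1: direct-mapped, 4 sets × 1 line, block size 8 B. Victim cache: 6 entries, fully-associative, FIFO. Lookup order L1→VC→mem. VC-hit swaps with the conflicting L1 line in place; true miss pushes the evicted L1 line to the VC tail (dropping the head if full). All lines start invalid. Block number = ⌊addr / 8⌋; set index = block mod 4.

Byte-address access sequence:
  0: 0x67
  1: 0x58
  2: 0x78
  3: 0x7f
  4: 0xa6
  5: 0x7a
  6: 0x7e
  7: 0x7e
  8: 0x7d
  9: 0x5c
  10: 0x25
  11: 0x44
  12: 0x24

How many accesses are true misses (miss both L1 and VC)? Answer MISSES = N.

#0 0x67→b12/s0 MISS; vc=[]
#1 0x58→b11/s3 MISS; vc=[]
#2 0x78→b15/s3 MISS; vc=[11]
#3 0x7f→b15/s3 L1-HIT; vc=[11]
#4 0xa6→b20/s0 MISS; vc=[11,12]
#5 0x7a→b15/s3 L1-HIT; vc=[11,12]
#6 0x7e→b15/s3 L1-HIT; vc=[11,12]
#7 0x7e→b15/s3 L1-HIT; vc=[11,12]
#8 0x7d→b15/s3 L1-HIT; vc=[11,12]
#9 0x5c→b11/s3 VC-HIT; vc=[15,12]
#10 0x25→b4/s0 MISS; vc=[15,12,20]
#11 0x44→b8/s0 MISS; vc=[15,12,20,4]
#12 0x24→b4/s0 VC-HIT; vc=[15,12,20,8]

MISSES = 6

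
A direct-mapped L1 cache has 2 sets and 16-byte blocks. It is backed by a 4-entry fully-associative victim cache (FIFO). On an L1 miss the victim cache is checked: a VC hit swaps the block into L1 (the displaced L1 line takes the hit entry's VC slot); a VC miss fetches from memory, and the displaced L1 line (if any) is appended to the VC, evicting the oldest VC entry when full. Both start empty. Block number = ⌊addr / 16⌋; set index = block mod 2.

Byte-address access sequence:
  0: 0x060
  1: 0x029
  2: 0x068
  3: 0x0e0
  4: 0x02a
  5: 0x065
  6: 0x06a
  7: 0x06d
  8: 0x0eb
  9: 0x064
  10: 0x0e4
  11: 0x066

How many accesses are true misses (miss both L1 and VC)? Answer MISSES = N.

MISSES = 3

  [0] addr=0x60 blk=6 s=0: MISS | VC []
  [1] addr=0x29 blk=2 s=0: MISS | VC [6]
  [2] addr=0x68 blk=6 s=0: VC-HIT | VC [2]
  [3] addr=0xe0 blk=14 s=0: MISS | VC [2, 6]
  [4] addr=0x2a blk=2 s=0: VC-HIT | VC [14, 6]
  [5] addr=0x65 blk=6 s=0: VC-HIT | VC [14, 2]
  [6] addr=0x6a blk=6 s=0: L1-HIT | VC [14, 2]
  [7] addr=0x6d blk=6 s=0: L1-HIT | VC [14, 2]
  [8] addr=0xeb blk=14 s=0: VC-HIT | VC [6, 2]
  [9] addr=0x64 blk=6 s=0: VC-HIT | VC [14, 2]
  [10] addr=0xe4 blk=14 s=0: VC-HIT | VC [6, 2]
  [11] addr=0x66 blk=6 s=0: VC-HIT | VC [14, 2]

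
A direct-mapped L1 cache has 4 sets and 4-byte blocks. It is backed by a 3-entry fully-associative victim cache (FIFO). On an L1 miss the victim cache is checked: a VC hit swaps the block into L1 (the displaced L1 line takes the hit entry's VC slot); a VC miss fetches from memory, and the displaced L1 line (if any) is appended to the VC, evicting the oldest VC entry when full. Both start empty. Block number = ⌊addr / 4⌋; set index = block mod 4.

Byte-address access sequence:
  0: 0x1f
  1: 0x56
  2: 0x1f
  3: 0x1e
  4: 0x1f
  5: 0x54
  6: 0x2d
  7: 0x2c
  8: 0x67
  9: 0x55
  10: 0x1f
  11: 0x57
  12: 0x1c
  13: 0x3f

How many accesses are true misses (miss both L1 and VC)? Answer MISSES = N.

0: 0x1f (blk 7, set 3) → MISS  vc=[]
1: 0x56 (blk 21, set 1) → MISS  vc=[]
2: 0x1f (blk 7, set 3) → L1-HIT  vc=[]
3: 0x1e (blk 7, set 3) → L1-HIT  vc=[]
4: 0x1f (blk 7, set 3) → L1-HIT  vc=[]
5: 0x54 (blk 21, set 1) → L1-HIT  vc=[]
6: 0x2d (blk 11, set 3) → MISS  vc=[7]
7: 0x2c (blk 11, set 3) → L1-HIT  vc=[7]
8: 0x67 (blk 25, set 1) → MISS  vc=[7, 21]
9: 0x55 (blk 21, set 1) → VC-HIT  vc=[7, 25]
10: 0x1f (blk 7, set 3) → VC-HIT  vc=[11, 25]
11: 0x57 (blk 21, set 1) → L1-HIT  vc=[11, 25]
12: 0x1c (blk 7, set 3) → L1-HIT  vc=[11, 25]
13: 0x3f (blk 15, set 3) → MISS  vc=[11, 25, 7]

MISSES = 5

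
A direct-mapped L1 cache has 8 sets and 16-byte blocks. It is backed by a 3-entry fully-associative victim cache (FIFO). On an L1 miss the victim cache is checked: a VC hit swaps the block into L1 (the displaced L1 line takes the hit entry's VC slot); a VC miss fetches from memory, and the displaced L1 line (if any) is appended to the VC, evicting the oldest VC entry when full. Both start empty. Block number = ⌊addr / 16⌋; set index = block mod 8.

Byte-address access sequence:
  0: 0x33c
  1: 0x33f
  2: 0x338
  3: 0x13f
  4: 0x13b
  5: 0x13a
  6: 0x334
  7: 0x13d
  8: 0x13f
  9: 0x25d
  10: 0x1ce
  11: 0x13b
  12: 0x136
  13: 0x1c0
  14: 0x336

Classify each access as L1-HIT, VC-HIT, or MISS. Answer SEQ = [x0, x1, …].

SEQ = [MISS, L1-HIT, L1-HIT, MISS, L1-HIT, L1-HIT, VC-HIT, VC-HIT, L1-HIT, MISS, MISS, L1-HIT, L1-HIT, L1-HIT, VC-HIT]

  [0] addr=0x33c blk=51 s=3: MISS | VC []
  [1] addr=0x33f blk=51 s=3: L1-HIT | VC []
  [2] addr=0x338 blk=51 s=3: L1-HIT | VC []
  [3] addr=0x13f blk=19 s=3: MISS | VC [51]
  [4] addr=0x13b blk=19 s=3: L1-HIT | VC [51]
  [5] addr=0x13a blk=19 s=3: L1-HIT | VC [51]
  [6] addr=0x334 blk=51 s=3: VC-HIT | VC [19]
  [7] addr=0x13d blk=19 s=3: VC-HIT | VC [51]
  [8] addr=0x13f blk=19 s=3: L1-HIT | VC [51]
  [9] addr=0x25d blk=37 s=5: MISS | VC [51]
  [10] addr=0x1ce blk=28 s=4: MISS | VC [51]
  [11] addr=0x13b blk=19 s=3: L1-HIT | VC [51]
  [12] addr=0x136 blk=19 s=3: L1-HIT | VC [51]
  [13] addr=0x1c0 blk=28 s=4: L1-HIT | VC [51]
  [14] addr=0x336 blk=51 s=3: VC-HIT | VC [19]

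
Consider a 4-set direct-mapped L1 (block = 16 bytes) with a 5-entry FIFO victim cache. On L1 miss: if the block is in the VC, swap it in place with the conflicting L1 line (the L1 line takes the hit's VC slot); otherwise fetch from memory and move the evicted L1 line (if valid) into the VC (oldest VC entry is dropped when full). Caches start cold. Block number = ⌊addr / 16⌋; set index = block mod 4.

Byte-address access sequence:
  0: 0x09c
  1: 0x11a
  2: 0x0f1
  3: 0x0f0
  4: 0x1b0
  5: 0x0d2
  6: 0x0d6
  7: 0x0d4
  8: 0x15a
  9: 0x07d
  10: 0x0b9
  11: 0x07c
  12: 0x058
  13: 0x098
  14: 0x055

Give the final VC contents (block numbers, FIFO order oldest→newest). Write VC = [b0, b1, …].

VC = [13, 27, 11, 21, 9]

0: 0x9c (blk 9, set 1) → MISS  vc=[]
1: 0x11a (blk 17, set 1) → MISS  vc=[9]
2: 0xf1 (blk 15, set 3) → MISS  vc=[9]
3: 0xf0 (blk 15, set 3) → L1-HIT  vc=[9]
4: 0x1b0 (blk 27, set 3) → MISS  vc=[9, 15]
5: 0xd2 (blk 13, set 1) → MISS  vc=[9, 15, 17]
6: 0xd6 (blk 13, set 1) → L1-HIT  vc=[9, 15, 17]
7: 0xd4 (blk 13, set 1) → L1-HIT  vc=[9, 15, 17]
8: 0x15a (blk 21, set 1) → MISS  vc=[9, 15, 17, 13]
9: 0x7d (blk 7, set 3) → MISS  vc=[9, 15, 17, 13, 27]
10: 0xb9 (blk 11, set 3) → MISS  vc=[15, 17, 13, 27, 7]
11: 0x7c (blk 7, set 3) → VC-HIT  vc=[15, 17, 13, 27, 11]
12: 0x58 (blk 5, set 1) → MISS  vc=[17, 13, 27, 11, 21]
13: 0x98 (blk 9, set 1) → MISS  vc=[13, 27, 11, 21, 5]
14: 0x55 (blk 5, set 1) → VC-HIT  vc=[13, 27, 11, 21, 9]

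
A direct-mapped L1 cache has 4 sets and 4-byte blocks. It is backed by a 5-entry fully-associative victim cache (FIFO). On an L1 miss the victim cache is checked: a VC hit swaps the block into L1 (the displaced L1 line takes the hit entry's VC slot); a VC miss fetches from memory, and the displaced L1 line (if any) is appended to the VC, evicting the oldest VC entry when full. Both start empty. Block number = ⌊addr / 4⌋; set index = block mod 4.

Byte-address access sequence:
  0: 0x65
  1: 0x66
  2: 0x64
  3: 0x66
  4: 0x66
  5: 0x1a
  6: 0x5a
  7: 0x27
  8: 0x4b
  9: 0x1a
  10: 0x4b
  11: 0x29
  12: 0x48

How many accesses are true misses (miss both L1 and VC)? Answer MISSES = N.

MISSES = 6

0: 0x65 (blk 25, set 1) → MISS  vc=[]
1: 0x66 (blk 25, set 1) → L1-HIT  vc=[]
2: 0x64 (blk 25, set 1) → L1-HIT  vc=[]
3: 0x66 (blk 25, set 1) → L1-HIT  vc=[]
4: 0x66 (blk 25, set 1) → L1-HIT  vc=[]
5: 0x1a (blk 6, set 2) → MISS  vc=[]
6: 0x5a (blk 22, set 2) → MISS  vc=[6]
7: 0x27 (blk 9, set 1) → MISS  vc=[6, 25]
8: 0x4b (blk 18, set 2) → MISS  vc=[6, 25, 22]
9: 0x1a (blk 6, set 2) → VC-HIT  vc=[18, 25, 22]
10: 0x4b (blk 18, set 2) → VC-HIT  vc=[6, 25, 22]
11: 0x29 (blk 10, set 2) → MISS  vc=[6, 25, 22, 18]
12: 0x48 (blk 18, set 2) → VC-HIT  vc=[6, 25, 22, 10]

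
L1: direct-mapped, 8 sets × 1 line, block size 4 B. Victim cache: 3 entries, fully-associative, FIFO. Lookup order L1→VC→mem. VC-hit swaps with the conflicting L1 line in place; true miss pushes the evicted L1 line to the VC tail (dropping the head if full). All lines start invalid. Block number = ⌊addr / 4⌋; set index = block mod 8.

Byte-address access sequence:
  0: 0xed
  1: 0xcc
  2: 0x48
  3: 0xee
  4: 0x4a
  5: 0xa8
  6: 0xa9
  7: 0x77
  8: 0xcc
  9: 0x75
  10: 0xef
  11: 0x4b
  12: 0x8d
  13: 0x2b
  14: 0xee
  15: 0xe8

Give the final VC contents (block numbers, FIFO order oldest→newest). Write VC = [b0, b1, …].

VC = [35, 18, 10]

  [0] addr=0xed blk=59 s=3: MISS | VC []
  [1] addr=0xcc blk=51 s=3: MISS | VC [59]
  [2] addr=0x48 blk=18 s=2: MISS | VC [59]
  [3] addr=0xee blk=59 s=3: VC-HIT | VC [51]
  [4] addr=0x4a blk=18 s=2: L1-HIT | VC [51]
  [5] addr=0xa8 blk=42 s=2: MISS | VC [51, 18]
  [6] addr=0xa9 blk=42 s=2: L1-HIT | VC [51, 18]
  [7] addr=0x77 blk=29 s=5: MISS | VC [51, 18]
  [8] addr=0xcc blk=51 s=3: VC-HIT | VC [59, 18]
  [9] addr=0x75 blk=29 s=5: L1-HIT | VC [59, 18]
  [10] addr=0xef blk=59 s=3: VC-HIT | VC [51, 18]
  [11] addr=0x4b blk=18 s=2: VC-HIT | VC [51, 42]
  [12] addr=0x8d blk=35 s=3: MISS | VC [51, 42, 59]
  [13] addr=0x2b blk=10 s=2: MISS | VC [42, 59, 18]
  [14] addr=0xee blk=59 s=3: VC-HIT | VC [42, 35, 18]
  [15] addr=0xe8 blk=58 s=2: MISS | VC [35, 18, 10]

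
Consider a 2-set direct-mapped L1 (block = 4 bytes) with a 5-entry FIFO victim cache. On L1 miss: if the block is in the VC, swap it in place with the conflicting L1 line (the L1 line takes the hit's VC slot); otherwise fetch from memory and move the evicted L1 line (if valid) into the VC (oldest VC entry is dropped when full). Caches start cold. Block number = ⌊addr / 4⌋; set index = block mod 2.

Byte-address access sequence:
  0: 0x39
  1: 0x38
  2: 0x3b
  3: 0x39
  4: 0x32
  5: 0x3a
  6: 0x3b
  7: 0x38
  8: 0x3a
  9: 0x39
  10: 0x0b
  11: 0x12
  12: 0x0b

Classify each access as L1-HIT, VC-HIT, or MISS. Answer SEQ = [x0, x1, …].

  [0] addr=0x39 blk=14 s=0: MISS | VC []
  [1] addr=0x38 blk=14 s=0: L1-HIT | VC []
  [2] addr=0x3b blk=14 s=0: L1-HIT | VC []
  [3] addr=0x39 blk=14 s=0: L1-HIT | VC []
  [4] addr=0x32 blk=12 s=0: MISS | VC [14]
  [5] addr=0x3a blk=14 s=0: VC-HIT | VC [12]
  [6] addr=0x3b blk=14 s=0: L1-HIT | VC [12]
  [7] addr=0x38 blk=14 s=0: L1-HIT | VC [12]
  [8] addr=0x3a blk=14 s=0: L1-HIT | VC [12]
  [9] addr=0x39 blk=14 s=0: L1-HIT | VC [12]
  [10] addr=0xb blk=2 s=0: MISS | VC [12, 14]
  [11] addr=0x12 blk=4 s=0: MISS | VC [12, 14, 2]
  [12] addr=0xb blk=2 s=0: VC-HIT | VC [12, 14, 4]

SEQ = [MISS, L1-HIT, L1-HIT, L1-HIT, MISS, VC-HIT, L1-HIT, L1-HIT, L1-HIT, L1-HIT, MISS, MISS, VC-HIT]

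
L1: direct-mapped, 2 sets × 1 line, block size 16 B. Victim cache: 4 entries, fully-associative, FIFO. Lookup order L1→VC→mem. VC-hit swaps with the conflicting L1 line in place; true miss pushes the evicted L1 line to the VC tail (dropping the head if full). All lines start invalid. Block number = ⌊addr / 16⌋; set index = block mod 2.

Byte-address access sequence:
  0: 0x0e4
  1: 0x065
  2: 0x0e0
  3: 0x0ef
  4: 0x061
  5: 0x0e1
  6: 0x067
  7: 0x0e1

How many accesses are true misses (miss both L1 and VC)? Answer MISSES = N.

MISSES = 2

  [0] addr=0xe4 blk=14 s=0: MISS | VC []
  [1] addr=0x65 blk=6 s=0: MISS | VC [14]
  [2] addr=0xe0 blk=14 s=0: VC-HIT | VC [6]
  [3] addr=0xef blk=14 s=0: L1-HIT | VC [6]
  [4] addr=0x61 blk=6 s=0: VC-HIT | VC [14]
  [5] addr=0xe1 blk=14 s=0: VC-HIT | VC [6]
  [6] addr=0x67 blk=6 s=0: VC-HIT | VC [14]
  [7] addr=0xe1 blk=14 s=0: VC-HIT | VC [6]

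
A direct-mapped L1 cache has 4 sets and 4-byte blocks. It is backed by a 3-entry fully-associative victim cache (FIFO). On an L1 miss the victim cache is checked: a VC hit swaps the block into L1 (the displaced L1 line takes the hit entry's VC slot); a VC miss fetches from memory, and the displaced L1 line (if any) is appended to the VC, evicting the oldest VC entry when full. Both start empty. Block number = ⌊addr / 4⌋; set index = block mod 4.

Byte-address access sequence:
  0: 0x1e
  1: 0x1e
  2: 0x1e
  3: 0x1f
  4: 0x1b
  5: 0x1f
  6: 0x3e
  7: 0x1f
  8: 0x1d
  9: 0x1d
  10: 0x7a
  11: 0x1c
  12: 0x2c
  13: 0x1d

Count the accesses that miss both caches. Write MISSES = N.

  [0] addr=0x1e blk=7 s=3: MISS | VC []
  [1] addr=0x1e blk=7 s=3: L1-HIT | VC []
  [2] addr=0x1e blk=7 s=3: L1-HIT | VC []
  [3] addr=0x1f blk=7 s=3: L1-HIT | VC []
  [4] addr=0x1b blk=6 s=2: MISS | VC []
  [5] addr=0x1f blk=7 s=3: L1-HIT | VC []
  [6] addr=0x3e blk=15 s=3: MISS | VC [7]
  [7] addr=0x1f blk=7 s=3: VC-HIT | VC [15]
  [8] addr=0x1d blk=7 s=3: L1-HIT | VC [15]
  [9] addr=0x1d blk=7 s=3: L1-HIT | VC [15]
  [10] addr=0x7a blk=30 s=2: MISS | VC [15, 6]
  [11] addr=0x1c blk=7 s=3: L1-HIT | VC [15, 6]
  [12] addr=0x2c blk=11 s=3: MISS | VC [15, 6, 7]
  [13] addr=0x1d blk=7 s=3: VC-HIT | VC [15, 6, 11]

MISSES = 5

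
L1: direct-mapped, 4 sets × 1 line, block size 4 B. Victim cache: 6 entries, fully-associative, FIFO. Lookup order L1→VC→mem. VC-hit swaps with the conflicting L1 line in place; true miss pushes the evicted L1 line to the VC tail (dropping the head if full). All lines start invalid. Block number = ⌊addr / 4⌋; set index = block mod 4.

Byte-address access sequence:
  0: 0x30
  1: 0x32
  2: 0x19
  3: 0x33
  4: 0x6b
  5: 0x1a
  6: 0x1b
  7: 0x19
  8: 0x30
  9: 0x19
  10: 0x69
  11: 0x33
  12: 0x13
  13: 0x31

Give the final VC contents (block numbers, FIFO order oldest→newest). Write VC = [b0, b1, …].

  [0] addr=0x30 blk=12 s=0: MISS | VC []
  [1] addr=0x32 blk=12 s=0: L1-HIT | VC []
  [2] addr=0x19 blk=6 s=2: MISS | VC []
  [3] addr=0x33 blk=12 s=0: L1-HIT | VC []
  [4] addr=0x6b blk=26 s=2: MISS | VC [6]
  [5] addr=0x1a blk=6 s=2: VC-HIT | VC [26]
  [6] addr=0x1b blk=6 s=2: L1-HIT | VC [26]
  [7] addr=0x19 blk=6 s=2: L1-HIT | VC [26]
  [8] addr=0x30 blk=12 s=0: L1-HIT | VC [26]
  [9] addr=0x19 blk=6 s=2: L1-HIT | VC [26]
  [10] addr=0x69 blk=26 s=2: VC-HIT | VC [6]
  [11] addr=0x33 blk=12 s=0: L1-HIT | VC [6]
  [12] addr=0x13 blk=4 s=0: MISS | VC [6, 12]
  [13] addr=0x31 blk=12 s=0: VC-HIT | VC [6, 4]

VC = [6, 4]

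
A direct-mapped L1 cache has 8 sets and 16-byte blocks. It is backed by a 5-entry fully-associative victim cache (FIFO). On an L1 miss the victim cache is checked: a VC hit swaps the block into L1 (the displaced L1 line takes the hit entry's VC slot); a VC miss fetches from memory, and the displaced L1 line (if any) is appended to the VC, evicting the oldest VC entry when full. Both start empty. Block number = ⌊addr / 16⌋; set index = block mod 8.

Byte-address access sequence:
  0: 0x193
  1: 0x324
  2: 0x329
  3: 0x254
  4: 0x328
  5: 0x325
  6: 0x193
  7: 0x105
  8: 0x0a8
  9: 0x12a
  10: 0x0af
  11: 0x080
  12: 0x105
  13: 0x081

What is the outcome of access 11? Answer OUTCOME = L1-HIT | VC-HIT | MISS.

OUTCOME = MISS

#0 0x193→b25/s1 MISS; vc=[]
#1 0x324→b50/s2 MISS; vc=[]
#2 0x329→b50/s2 L1-HIT; vc=[]
#3 0x254→b37/s5 MISS; vc=[]
#4 0x328→b50/s2 L1-HIT; vc=[]
#5 0x325→b50/s2 L1-HIT; vc=[]
#6 0x193→b25/s1 L1-HIT; vc=[]
#7 0x105→b16/s0 MISS; vc=[]
#8 0xa8→b10/s2 MISS; vc=[50]
#9 0x12a→b18/s2 MISS; vc=[50,10]
#10 0xaf→b10/s2 VC-HIT; vc=[50,18]
#11 0x80→b8/s0 MISS; vc=[50,18,16]
#12 0x105→b16/s0 VC-HIT; vc=[50,18,8]
#13 0x81→b8/s0 VC-HIT; vc=[50,18,16]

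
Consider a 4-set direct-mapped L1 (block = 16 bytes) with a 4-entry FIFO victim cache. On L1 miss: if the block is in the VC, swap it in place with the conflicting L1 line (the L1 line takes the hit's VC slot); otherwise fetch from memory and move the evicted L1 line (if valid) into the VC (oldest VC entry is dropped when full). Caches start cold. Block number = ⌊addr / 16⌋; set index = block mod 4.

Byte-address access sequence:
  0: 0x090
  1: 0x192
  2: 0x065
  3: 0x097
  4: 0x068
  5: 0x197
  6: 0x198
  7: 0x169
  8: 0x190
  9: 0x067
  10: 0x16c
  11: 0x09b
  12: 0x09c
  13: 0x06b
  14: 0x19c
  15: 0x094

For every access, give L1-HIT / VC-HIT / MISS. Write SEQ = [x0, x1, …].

SEQ = [MISS, MISS, MISS, VC-HIT, L1-HIT, VC-HIT, L1-HIT, MISS, L1-HIT, VC-HIT, VC-HIT, VC-HIT, L1-HIT, VC-HIT, VC-HIT, VC-HIT]

0: 0x90 (blk 9, set 1) → MISS  vc=[]
1: 0x192 (blk 25, set 1) → MISS  vc=[9]
2: 0x65 (blk 6, set 2) → MISS  vc=[9]
3: 0x97 (blk 9, set 1) → VC-HIT  vc=[25]
4: 0x68 (blk 6, set 2) → L1-HIT  vc=[25]
5: 0x197 (blk 25, set 1) → VC-HIT  vc=[9]
6: 0x198 (blk 25, set 1) → L1-HIT  vc=[9]
7: 0x169 (blk 22, set 2) → MISS  vc=[9, 6]
8: 0x190 (blk 25, set 1) → L1-HIT  vc=[9, 6]
9: 0x67 (blk 6, set 2) → VC-HIT  vc=[9, 22]
10: 0x16c (blk 22, set 2) → VC-HIT  vc=[9, 6]
11: 0x9b (blk 9, set 1) → VC-HIT  vc=[25, 6]
12: 0x9c (blk 9, set 1) → L1-HIT  vc=[25, 6]
13: 0x6b (blk 6, set 2) → VC-HIT  vc=[25, 22]
14: 0x19c (blk 25, set 1) → VC-HIT  vc=[9, 22]
15: 0x94 (blk 9, set 1) → VC-HIT  vc=[25, 22]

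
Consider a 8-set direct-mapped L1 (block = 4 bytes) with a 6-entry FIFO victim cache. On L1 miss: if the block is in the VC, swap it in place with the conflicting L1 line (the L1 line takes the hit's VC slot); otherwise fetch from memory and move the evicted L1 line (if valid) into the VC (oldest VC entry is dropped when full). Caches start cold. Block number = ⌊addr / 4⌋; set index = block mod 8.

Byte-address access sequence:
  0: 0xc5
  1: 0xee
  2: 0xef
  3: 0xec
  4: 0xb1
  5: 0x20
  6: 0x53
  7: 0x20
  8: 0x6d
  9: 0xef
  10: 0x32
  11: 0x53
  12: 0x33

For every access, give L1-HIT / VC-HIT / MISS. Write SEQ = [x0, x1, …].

#0 0xc5→b49/s1 MISS; vc=[]
#1 0xee→b59/s3 MISS; vc=[]
#2 0xef→b59/s3 L1-HIT; vc=[]
#3 0xec→b59/s3 L1-HIT; vc=[]
#4 0xb1→b44/s4 MISS; vc=[]
#5 0x20→b8/s0 MISS; vc=[]
#6 0x53→b20/s4 MISS; vc=[44]
#7 0x20→b8/s0 L1-HIT; vc=[44]
#8 0x6d→b27/s3 MISS; vc=[44,59]
#9 0xef→b59/s3 VC-HIT; vc=[44,27]
#10 0x32→b12/s4 MISS; vc=[44,27,20]
#11 0x53→b20/s4 VC-HIT; vc=[44,27,12]
#12 0x33→b12/s4 VC-HIT; vc=[44,27,20]

SEQ = [MISS, MISS, L1-HIT, L1-HIT, MISS, MISS, MISS, L1-HIT, MISS, VC-HIT, MISS, VC-HIT, VC-HIT]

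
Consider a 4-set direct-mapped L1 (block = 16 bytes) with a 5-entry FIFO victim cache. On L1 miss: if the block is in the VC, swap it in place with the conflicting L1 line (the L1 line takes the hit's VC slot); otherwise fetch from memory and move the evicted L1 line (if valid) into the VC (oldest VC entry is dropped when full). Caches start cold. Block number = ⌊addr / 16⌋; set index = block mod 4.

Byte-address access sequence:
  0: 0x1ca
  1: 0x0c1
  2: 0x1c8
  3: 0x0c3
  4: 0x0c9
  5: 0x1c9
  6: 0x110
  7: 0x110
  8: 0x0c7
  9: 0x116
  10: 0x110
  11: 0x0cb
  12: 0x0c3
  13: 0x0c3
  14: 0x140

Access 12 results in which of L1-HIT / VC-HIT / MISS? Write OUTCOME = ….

0: 0x1ca (blk 28, set 0) → MISS  vc=[]
1: 0xc1 (blk 12, set 0) → MISS  vc=[28]
2: 0x1c8 (blk 28, set 0) → VC-HIT  vc=[12]
3: 0xc3 (blk 12, set 0) → VC-HIT  vc=[28]
4: 0xc9 (blk 12, set 0) → L1-HIT  vc=[28]
5: 0x1c9 (blk 28, set 0) → VC-HIT  vc=[12]
6: 0x110 (blk 17, set 1) → MISS  vc=[12]
7: 0x110 (blk 17, set 1) → L1-HIT  vc=[12]
8: 0xc7 (blk 12, set 0) → VC-HIT  vc=[28]
9: 0x116 (blk 17, set 1) → L1-HIT  vc=[28]
10: 0x110 (blk 17, set 1) → L1-HIT  vc=[28]
11: 0xcb (blk 12, set 0) → L1-HIT  vc=[28]
12: 0xc3 (blk 12, set 0) → L1-HIT  vc=[28]
13: 0xc3 (blk 12, set 0) → L1-HIT  vc=[28]
14: 0x140 (blk 20, set 0) → MISS  vc=[28, 12]

OUTCOME = L1-HIT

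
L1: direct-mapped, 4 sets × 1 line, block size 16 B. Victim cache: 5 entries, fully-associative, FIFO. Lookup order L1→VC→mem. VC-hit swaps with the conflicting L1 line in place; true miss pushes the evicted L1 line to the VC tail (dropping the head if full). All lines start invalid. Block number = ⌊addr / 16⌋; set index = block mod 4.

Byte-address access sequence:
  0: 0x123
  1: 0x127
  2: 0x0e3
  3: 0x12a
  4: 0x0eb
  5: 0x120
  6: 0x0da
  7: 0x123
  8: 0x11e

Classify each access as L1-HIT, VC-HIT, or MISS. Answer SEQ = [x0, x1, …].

0: 0x123 (blk 18, set 2) → MISS  vc=[]
1: 0x127 (blk 18, set 2) → L1-HIT  vc=[]
2: 0xe3 (blk 14, set 2) → MISS  vc=[18]
3: 0x12a (blk 18, set 2) → VC-HIT  vc=[14]
4: 0xeb (blk 14, set 2) → VC-HIT  vc=[18]
5: 0x120 (blk 18, set 2) → VC-HIT  vc=[14]
6: 0xda (blk 13, set 1) → MISS  vc=[14]
7: 0x123 (blk 18, set 2) → L1-HIT  vc=[14]
8: 0x11e (blk 17, set 1) → MISS  vc=[14, 13]

SEQ = [MISS, L1-HIT, MISS, VC-HIT, VC-HIT, VC-HIT, MISS, L1-HIT, MISS]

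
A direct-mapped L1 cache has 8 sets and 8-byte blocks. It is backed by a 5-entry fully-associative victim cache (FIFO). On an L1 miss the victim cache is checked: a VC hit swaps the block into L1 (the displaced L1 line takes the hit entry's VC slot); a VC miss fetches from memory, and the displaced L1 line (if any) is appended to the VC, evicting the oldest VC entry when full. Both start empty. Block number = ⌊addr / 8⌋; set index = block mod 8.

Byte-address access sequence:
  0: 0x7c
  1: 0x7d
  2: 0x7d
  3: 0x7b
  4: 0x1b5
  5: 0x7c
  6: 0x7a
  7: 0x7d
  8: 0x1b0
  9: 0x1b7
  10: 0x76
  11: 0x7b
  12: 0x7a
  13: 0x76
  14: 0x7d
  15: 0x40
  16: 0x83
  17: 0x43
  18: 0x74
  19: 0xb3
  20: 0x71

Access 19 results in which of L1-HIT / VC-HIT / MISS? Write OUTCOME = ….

OUTCOME = MISS

  [0] addr=0x7c blk=15 s=7: MISS | VC []
  [1] addr=0x7d blk=15 s=7: L1-HIT | VC []
  [2] addr=0x7d blk=15 s=7: L1-HIT | VC []
  [3] addr=0x7b blk=15 s=7: L1-HIT | VC []
  [4] addr=0x1b5 blk=54 s=6: MISS | VC []
  [5] addr=0x7c blk=15 s=7: L1-HIT | VC []
  [6] addr=0x7a blk=15 s=7: L1-HIT | VC []
  [7] addr=0x7d blk=15 s=7: L1-HIT | VC []
  [8] addr=0x1b0 blk=54 s=6: L1-HIT | VC []
  [9] addr=0x1b7 blk=54 s=6: L1-HIT | VC []
  [10] addr=0x76 blk=14 s=6: MISS | VC [54]
  [11] addr=0x7b blk=15 s=7: L1-HIT | VC [54]
  [12] addr=0x7a blk=15 s=7: L1-HIT | VC [54]
  [13] addr=0x76 blk=14 s=6: L1-HIT | VC [54]
  [14] addr=0x7d blk=15 s=7: L1-HIT | VC [54]
  [15] addr=0x40 blk=8 s=0: MISS | VC [54]
  [16] addr=0x83 blk=16 s=0: MISS | VC [54, 8]
  [17] addr=0x43 blk=8 s=0: VC-HIT | VC [54, 16]
  [18] addr=0x74 blk=14 s=6: L1-HIT | VC [54, 16]
  [19] addr=0xb3 blk=22 s=6: MISS | VC [54, 16, 14]
  [20] addr=0x71 blk=14 s=6: VC-HIT | VC [54, 16, 22]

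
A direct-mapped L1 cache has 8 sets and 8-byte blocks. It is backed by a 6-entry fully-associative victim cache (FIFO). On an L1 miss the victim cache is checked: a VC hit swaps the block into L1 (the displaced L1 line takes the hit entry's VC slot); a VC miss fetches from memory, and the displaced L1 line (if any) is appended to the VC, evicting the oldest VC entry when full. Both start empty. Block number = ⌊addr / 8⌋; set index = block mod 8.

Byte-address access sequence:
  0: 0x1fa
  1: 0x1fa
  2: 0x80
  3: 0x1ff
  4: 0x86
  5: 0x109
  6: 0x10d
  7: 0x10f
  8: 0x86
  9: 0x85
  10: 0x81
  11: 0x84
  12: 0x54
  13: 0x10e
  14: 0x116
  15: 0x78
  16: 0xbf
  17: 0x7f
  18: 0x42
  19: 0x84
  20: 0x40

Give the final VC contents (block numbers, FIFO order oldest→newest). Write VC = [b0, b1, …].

0: 0x1fa (blk 63, set 7) → MISS  vc=[]
1: 0x1fa (blk 63, set 7) → L1-HIT  vc=[]
2: 0x80 (blk 16, set 0) → MISS  vc=[]
3: 0x1ff (blk 63, set 7) → L1-HIT  vc=[]
4: 0x86 (blk 16, set 0) → L1-HIT  vc=[]
5: 0x109 (blk 33, set 1) → MISS  vc=[]
6: 0x10d (blk 33, set 1) → L1-HIT  vc=[]
7: 0x10f (blk 33, set 1) → L1-HIT  vc=[]
8: 0x86 (blk 16, set 0) → L1-HIT  vc=[]
9: 0x85 (blk 16, set 0) → L1-HIT  vc=[]
10: 0x81 (blk 16, set 0) → L1-HIT  vc=[]
11: 0x84 (blk 16, set 0) → L1-HIT  vc=[]
12: 0x54 (blk 10, set 2) → MISS  vc=[]
13: 0x10e (blk 33, set 1) → L1-HIT  vc=[]
14: 0x116 (blk 34, set 2) → MISS  vc=[10]
15: 0x78 (blk 15, set 7) → MISS  vc=[10, 63]
16: 0xbf (blk 23, set 7) → MISS  vc=[10, 63, 15]
17: 0x7f (blk 15, set 7) → VC-HIT  vc=[10, 63, 23]
18: 0x42 (blk 8, set 0) → MISS  vc=[10, 63, 23, 16]
19: 0x84 (blk 16, set 0) → VC-HIT  vc=[10, 63, 23, 8]
20: 0x40 (blk 8, set 0) → VC-HIT  vc=[10, 63, 23, 16]

VC = [10, 63, 23, 16]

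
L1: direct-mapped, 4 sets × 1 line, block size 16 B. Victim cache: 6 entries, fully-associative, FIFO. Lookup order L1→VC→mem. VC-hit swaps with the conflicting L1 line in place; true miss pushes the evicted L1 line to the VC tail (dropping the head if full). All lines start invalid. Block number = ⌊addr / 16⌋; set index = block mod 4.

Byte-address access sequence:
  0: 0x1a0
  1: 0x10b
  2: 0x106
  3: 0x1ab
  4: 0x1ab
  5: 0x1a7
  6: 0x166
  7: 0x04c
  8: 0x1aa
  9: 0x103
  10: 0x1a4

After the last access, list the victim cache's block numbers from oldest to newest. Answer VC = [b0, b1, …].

  [0] addr=0x1a0 blk=26 s=2: MISS | VC []
  [1] addr=0x10b blk=16 s=0: MISS | VC []
  [2] addr=0x106 blk=16 s=0: L1-HIT | VC []
  [3] addr=0x1ab blk=26 s=2: L1-HIT | VC []
  [4] addr=0x1ab blk=26 s=2: L1-HIT | VC []
  [5] addr=0x1a7 blk=26 s=2: L1-HIT | VC []
  [6] addr=0x166 blk=22 s=2: MISS | VC [26]
  [7] addr=0x4c blk=4 s=0: MISS | VC [26, 16]
  [8] addr=0x1aa blk=26 s=2: VC-HIT | VC [22, 16]
  [9] addr=0x103 blk=16 s=0: VC-HIT | VC [22, 4]
  [10] addr=0x1a4 blk=26 s=2: L1-HIT | VC [22, 4]

VC = [22, 4]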